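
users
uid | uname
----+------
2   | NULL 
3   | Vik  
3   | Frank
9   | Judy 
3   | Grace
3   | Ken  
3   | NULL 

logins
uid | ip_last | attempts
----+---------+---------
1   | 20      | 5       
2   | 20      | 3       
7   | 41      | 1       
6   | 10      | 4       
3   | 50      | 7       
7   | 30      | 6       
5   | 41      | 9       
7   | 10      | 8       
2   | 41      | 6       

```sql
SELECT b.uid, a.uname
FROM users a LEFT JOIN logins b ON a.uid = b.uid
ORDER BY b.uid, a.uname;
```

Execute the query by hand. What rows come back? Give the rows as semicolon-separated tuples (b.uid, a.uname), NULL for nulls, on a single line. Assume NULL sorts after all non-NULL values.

(2, NULL); (2, NULL); (3, Frank); (3, Grace); (3, Ken); (3, Vik); (3, NULL); (NULL, Judy)

LEFT JOIN keeps every row from `users`; unmatched rows get NULL for `logins`'s columns.
Matching on a.uid = b.uid.
- a[0] uid=2 → 2 match(es) in b → 2 row(s).
- a[1] uid=3 → 1 match(es) in b → 1 row(s).
- a[2] uid=3 → 1 match(es) in b → 1 row(s).
- a[3] uid=9 → no match; kept with NULLs on the b side.
- a[4] uid=3 → 1 match(es) in b → 1 row(s).
- a[5] uid=3 → 1 match(es) in b → 1 row(s).
- a[6] uid=3 → 1 match(es) in b → 1 row(s).
After projecting and ordering:
b.uid | a.uname
2 | NULL
2 | NULL
3 | Frank
3 | Grace
3 | Ken
3 | Vik
3 | NULL
NULL | Judy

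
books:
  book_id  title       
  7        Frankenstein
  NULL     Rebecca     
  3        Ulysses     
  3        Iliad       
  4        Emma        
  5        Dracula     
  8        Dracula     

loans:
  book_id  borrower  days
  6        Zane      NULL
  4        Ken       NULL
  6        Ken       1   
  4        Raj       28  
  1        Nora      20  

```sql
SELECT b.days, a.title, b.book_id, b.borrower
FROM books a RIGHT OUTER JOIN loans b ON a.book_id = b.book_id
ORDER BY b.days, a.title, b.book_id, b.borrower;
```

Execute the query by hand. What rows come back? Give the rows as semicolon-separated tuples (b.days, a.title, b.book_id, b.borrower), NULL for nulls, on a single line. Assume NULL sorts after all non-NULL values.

(1, NULL, 6, Ken); (20, NULL, 1, Nora); (28, Emma, 4, Raj); (NULL, Emma, 4, Ken); (NULL, NULL, 6, Zane)

RIGHT JOIN keeps every row from `loans`; unmatched rows get NULL for `books`'s columns.
Matching on a.book_id = b.book_id. A NULL in a compared column never satisfies the condition.
- book_id=7: no matching b row.
- book_id=NULL: no matching b row.
- book_id=3: no matching b row.
- book_id=3: no matching b row.
- book_id=4: 2 matching b row(s), so 2 row(s) emitted.
- book_id=5: no matching b row.
- book_id=8: no matching b row.
- 3 row(s) from b found no a partner → padded with NULL.
After projecting and ordering:
b.days | a.title | b.book_id | b.borrower
1 | NULL | 6 | Ken
20 | NULL | 1 | Nora
28 | Emma | 4 | Raj
NULL | Emma | 4 | Ken
NULL | NULL | 6 | Zane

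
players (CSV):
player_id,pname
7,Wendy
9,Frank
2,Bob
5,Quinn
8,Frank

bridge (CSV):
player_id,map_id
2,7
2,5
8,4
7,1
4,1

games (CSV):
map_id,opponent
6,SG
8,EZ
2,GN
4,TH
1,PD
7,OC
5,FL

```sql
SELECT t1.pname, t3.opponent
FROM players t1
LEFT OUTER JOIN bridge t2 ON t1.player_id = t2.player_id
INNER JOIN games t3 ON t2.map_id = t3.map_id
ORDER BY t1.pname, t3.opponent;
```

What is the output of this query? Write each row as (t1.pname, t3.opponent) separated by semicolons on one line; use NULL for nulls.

(Bob, FL); (Bob, OC); (Frank, TH); (Wendy, PD)

Evaluate left to right. First `players t1 LEFT JOIN bridge t2` on player_id: 6 row(s).
Then INNER JOIN `games t3` on map_id: keep only rows whose t2.map_id appears in t3.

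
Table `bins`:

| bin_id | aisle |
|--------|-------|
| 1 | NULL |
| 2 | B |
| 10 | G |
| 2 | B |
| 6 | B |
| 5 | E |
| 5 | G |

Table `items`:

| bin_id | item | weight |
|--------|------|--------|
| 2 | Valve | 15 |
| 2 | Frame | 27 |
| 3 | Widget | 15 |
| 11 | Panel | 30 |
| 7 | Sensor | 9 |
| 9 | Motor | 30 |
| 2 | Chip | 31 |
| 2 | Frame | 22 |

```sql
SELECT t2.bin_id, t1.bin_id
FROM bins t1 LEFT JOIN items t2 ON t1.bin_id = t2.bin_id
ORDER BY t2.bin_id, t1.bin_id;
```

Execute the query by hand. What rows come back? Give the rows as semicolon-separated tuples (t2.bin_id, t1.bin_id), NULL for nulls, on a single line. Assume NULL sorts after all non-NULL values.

LEFT JOIN keeps every row from `bins`; unmatched rows get NULL for `items`'s columns.
Matching on t1.bin_id = t2.bin_id.
- t1 (bin_id=1) has no partner → padded with NULL.
- t1 (bin_id=2) pairs with 4 row(s) of t2.
- t1 (bin_id=10) has no partner → padded with NULL.
- t1 (bin_id=2) pairs with 4 row(s) of t2.
- t1 (bin_id=6) has no partner → padded with NULL.
- t1 (bin_id=5) has no partner → padded with NULL.
- t1 (bin_id=5) has no partner → padded with NULL.

(2, 2); (2, 2); (2, 2); (2, 2); (2, 2); (2, 2); (2, 2); (2, 2); (NULL, 1); (NULL, 5); (NULL, 5); (NULL, 6); (NULL, 10)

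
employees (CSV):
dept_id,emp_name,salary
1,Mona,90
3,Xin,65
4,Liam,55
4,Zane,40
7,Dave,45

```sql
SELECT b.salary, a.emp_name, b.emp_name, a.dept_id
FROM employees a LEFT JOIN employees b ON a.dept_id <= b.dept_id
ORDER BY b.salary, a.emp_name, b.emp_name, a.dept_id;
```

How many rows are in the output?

16

LEFT JOIN keeps every row from `employees a`; unmatched rows get NULL for `employees b`'s columns.
Matching on a.dept_id <= b.dept_id.
- a[0] dept_id=1 → 5 match(es) in b → 5 row(s).
- a[1] dept_id=3 → 4 match(es) in b → 4 row(s).
- a[2] dept_id=4 → 3 match(es) in b → 3 row(s).
- a[3] dept_id=4 → 3 match(es) in b → 3 row(s).
- a[4] dept_id=7 → 1 match(es) in b → 1 row(s).
Total: 16 rows.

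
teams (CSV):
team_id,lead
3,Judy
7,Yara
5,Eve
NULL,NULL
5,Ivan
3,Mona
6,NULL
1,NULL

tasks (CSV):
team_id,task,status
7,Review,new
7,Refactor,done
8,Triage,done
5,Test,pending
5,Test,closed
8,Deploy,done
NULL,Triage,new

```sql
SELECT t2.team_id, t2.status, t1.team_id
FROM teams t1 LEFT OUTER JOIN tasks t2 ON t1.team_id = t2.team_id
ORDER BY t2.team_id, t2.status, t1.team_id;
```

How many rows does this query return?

LEFT JOIN keeps every row from `teams`; unmatched rows get NULL for `tasks`'s columns.
Matching on t1.team_id = t2.team_id. A NULL in a compared column never satisfies the condition.
- team_id=3: no t2 row matches, row kept with t2 columns NULL.
- team_id=7: 2 matching t2 row(s), so 2 row(s) emitted.
- team_id=5: 2 matching t2 row(s), so 2 row(s) emitted.
- team_id=NULL: no t2 row matches, row kept with t2 columns NULL.
- team_id=5: 2 matching t2 row(s), so 2 row(s) emitted.
- team_id=3: no t2 row matches, row kept with t2 columns NULL.
- team_id=6: no t2 row matches, row kept with t2 columns NULL.
- team_id=1: no t2 row matches, row kept with t2 columns NULL.
Total: 6 matched + 5 padded = 11 rows.

11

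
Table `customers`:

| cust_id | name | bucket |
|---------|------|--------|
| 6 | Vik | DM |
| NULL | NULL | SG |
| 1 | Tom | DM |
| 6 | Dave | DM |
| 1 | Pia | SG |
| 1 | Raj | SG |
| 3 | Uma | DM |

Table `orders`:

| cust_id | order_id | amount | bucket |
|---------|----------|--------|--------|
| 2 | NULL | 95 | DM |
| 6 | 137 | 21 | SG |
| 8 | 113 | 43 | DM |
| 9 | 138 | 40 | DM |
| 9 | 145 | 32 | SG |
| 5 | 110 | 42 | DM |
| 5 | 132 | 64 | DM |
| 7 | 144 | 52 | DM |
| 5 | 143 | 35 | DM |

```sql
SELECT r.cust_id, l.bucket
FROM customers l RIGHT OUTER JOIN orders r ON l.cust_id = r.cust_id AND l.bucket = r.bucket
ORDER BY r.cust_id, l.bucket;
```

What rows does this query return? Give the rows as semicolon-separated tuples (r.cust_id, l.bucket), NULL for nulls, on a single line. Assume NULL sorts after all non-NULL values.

(2, NULL); (5, NULL); (5, NULL); (5, NULL); (6, NULL); (7, NULL); (8, NULL); (9, NULL); (9, NULL)

RIGHT JOIN keeps every row from `orders`; unmatched rows get NULL for `customers`'s columns.
Matching on l.cust_id = r.cust_id AND l.bucket = r.bucket. A NULL in a compared column never satisfies the condition.
- l (cust_id=6, bucket=DM) has no partner in r.
- l (cust_id=NULL, bucket=SG) has no partner in r.
- l (cust_id=1, bucket=DM) has no partner in r.
- l (cust_id=6, bucket=DM) has no partner in r.
- l (cust_id=1, bucket=SG) has no partner in r.
- l (cust_id=1, bucket=SG) has no partner in r.
- l (cust_id=3, bucket=DM) has no partner in r.
- plus 9 unmatched r row(s), each kept with NULL l columns.
After projecting and ordering:
r.cust_id | l.bucket
2 | NULL
5 | NULL
5 | NULL
5 | NULL
6 | NULL
7 | NULL
8 | NULL
9 | NULL
9 | NULL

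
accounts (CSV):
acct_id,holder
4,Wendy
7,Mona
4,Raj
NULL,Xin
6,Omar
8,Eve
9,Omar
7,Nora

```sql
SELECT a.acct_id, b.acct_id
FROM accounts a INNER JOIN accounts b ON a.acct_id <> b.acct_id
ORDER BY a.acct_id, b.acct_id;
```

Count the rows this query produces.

INNER JOIN keeps only pairs where the ON condition holds.
Matching on a.acct_id <> b.acct_id. A NULL in a compared column never satisfies the condition.
- a (acct_id=4) pairs with 5 row(s) of b.
- a (acct_id=7) pairs with 5 row(s) of b.
- a (acct_id=4) pairs with 5 row(s) of b.
- a (acct_id=NULL) has no partner → excluded.
- a (acct_id=6) pairs with 6 row(s) of b.
- a (acct_id=8) pairs with 6 row(s) of b.
- a (acct_id=9) pairs with 6 row(s) of b.
- a (acct_id=7) pairs with 5 row(s) of b.
Total: 38 rows.

38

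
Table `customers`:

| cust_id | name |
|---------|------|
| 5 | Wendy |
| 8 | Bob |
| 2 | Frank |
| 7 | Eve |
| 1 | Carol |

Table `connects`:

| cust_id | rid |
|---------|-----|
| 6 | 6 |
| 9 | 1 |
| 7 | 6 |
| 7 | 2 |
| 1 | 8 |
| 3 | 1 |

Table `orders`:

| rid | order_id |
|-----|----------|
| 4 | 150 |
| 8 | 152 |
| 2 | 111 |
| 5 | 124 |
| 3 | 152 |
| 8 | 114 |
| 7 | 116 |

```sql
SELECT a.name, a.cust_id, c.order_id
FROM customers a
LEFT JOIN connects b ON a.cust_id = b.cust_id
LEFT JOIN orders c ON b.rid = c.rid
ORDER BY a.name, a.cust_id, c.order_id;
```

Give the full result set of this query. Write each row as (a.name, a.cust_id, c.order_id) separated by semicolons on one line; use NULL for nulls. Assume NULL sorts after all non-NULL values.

(Bob, 8, NULL); (Carol, 1, 114); (Carol, 1, 152); (Eve, 7, 111); (Eve, 7, NULL); (Frank, 2, NULL); (Wendy, 5, NULL)

Evaluate left to right. First `customers a LEFT JOIN connects b` on cust_id: 6 row(s).
Then LEFT JOIN `orders c` on rid: each of those 6 rows is kept; rows whose b.rid has no match in c get NULL for c's columns.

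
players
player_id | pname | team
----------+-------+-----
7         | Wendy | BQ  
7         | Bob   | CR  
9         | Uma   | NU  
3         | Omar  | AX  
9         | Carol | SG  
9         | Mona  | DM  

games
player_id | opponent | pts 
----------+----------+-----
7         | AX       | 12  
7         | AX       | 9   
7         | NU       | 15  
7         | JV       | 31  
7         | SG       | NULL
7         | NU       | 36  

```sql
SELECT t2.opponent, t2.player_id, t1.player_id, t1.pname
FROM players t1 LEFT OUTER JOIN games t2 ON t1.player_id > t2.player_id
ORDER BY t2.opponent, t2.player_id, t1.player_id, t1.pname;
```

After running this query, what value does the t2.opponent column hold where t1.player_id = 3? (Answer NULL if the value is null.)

NULL

LEFT JOIN keeps every row from `players`; unmatched rows get NULL for `games`'s columns.
Matching on t1.player_id > t2.player_id.
- t1[0] player_id=7 → no match; kept with NULLs on the t2 side.
- t1[1] player_id=7 → no match; kept with NULLs on the t2 side.
- t1[2] player_id=9 → 6 match(es) in t2 → 6 row(s).
- t1[3] player_id=3 → no match; kept with NULLs on the t2 side.
- t1[4] player_id=9 → 6 match(es) in t2 → 6 row(s).
- t1[5] player_id=9 → 6 match(es) in t2 → 6 row(s).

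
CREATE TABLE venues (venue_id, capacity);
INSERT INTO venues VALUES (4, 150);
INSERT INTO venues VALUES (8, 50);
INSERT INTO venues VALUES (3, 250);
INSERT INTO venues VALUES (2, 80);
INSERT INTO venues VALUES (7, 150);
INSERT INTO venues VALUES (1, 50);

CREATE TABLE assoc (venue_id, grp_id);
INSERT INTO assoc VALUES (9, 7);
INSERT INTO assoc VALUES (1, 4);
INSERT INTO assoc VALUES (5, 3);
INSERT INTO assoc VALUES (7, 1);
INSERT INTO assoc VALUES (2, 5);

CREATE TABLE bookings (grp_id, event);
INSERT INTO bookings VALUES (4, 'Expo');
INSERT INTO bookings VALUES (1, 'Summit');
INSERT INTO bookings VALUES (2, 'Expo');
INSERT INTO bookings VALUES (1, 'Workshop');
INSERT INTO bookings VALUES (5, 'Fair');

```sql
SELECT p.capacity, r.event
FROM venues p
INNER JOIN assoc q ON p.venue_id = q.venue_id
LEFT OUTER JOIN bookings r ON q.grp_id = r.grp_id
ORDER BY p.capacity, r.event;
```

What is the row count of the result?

4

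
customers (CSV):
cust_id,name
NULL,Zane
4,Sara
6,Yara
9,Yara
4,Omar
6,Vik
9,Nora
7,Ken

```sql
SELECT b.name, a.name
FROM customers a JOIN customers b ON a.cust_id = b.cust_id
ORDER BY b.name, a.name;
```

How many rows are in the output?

13

INNER JOIN keeps only pairs where the ON condition holds.
Matching on a.cust_id = b.cust_id. A NULL in a compared column never satisfies the condition.
- a row (cust_id=NULL): no match → dropped.
- a row (cust_id=4): matches 2 b row(s) → 2 output row(s).
- a row (cust_id=6): matches 2 b row(s) → 2 output row(s).
- a row (cust_id=9): matches 2 b row(s) → 2 output row(s).
- a row (cust_id=4): matches 2 b row(s) → 2 output row(s).
- a row (cust_id=6): matches 2 b row(s) → 2 output row(s).
- a row (cust_id=9): matches 2 b row(s) → 2 output row(s).
- a row (cust_id=7): matches 1 b row(s) → 1 output row(s).
Total: 13 rows.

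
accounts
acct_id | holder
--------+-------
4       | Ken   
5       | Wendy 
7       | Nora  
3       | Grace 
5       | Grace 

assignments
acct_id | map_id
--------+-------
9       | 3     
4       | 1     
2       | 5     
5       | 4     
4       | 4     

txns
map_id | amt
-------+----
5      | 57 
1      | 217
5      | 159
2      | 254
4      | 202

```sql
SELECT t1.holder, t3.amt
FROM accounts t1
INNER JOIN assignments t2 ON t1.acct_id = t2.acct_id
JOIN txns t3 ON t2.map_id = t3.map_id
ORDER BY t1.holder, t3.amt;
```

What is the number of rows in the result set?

Joins associate left-to-right: accounts INNER JOIN assignments on acct_id gives 4 intermediate row(s).
Then INNER JOIN `txns t3` on map_id: keep only rows whose t2.map_id appears in t3.
Result: 4 row(s).

4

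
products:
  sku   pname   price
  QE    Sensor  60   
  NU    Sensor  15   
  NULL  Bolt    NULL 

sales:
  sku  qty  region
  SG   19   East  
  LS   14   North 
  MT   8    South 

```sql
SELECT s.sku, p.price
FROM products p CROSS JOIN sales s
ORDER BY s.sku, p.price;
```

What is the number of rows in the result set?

CROSS JOIN pairs every row of `products` with every row of `sales`: 3 × 3 = 9 rows.

9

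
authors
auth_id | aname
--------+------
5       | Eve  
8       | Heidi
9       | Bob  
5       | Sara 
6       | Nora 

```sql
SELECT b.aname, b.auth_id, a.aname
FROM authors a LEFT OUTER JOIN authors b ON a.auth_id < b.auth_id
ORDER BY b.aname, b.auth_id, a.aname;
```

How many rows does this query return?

LEFT JOIN keeps every row from `authors a`; unmatched rows get NULL for `authors b`'s columns.
Matching on a.auth_id < b.auth_id.
- a[0] auth_id=5 → 3 match(es) in b → 3 row(s).
- a[1] auth_id=8 → 1 match(es) in b → 1 row(s).
- a[2] auth_id=9 → no match; kept with NULLs on the b side.
- a[3] auth_id=5 → 3 match(es) in b → 3 row(s).
- a[4] auth_id=6 → 2 match(es) in b → 2 row(s).
Total: 9 matched + 1 padded = 10 rows.

10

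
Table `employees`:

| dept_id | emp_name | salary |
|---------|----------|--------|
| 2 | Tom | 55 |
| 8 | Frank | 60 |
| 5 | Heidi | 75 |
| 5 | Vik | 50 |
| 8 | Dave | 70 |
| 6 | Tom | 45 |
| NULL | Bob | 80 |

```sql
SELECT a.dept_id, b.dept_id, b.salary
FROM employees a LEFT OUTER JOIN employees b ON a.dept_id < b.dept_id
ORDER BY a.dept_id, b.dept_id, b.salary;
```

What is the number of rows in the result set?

16

LEFT JOIN keeps every row from `employees a`; unmatched rows get NULL for `employees b`'s columns.
Matching on a.dept_id < b.dept_id. A NULL in a compared column never satisfies the condition.
- a[0] dept_id=2 → 5 match(es) in b → 5 row(s).
- a[1] dept_id=8 → no match; kept with NULLs on the b side.
- a[2] dept_id=5 → 3 match(es) in b → 3 row(s).
- a[3] dept_id=5 → 3 match(es) in b → 3 row(s).
- a[4] dept_id=8 → no match; kept with NULLs on the b side.
- a[5] dept_id=6 → 2 match(es) in b → 2 row(s).
- a[6] dept_id=NULL → no match; kept with NULLs on the b side.
Total: 13 matched + 3 padded = 16 rows.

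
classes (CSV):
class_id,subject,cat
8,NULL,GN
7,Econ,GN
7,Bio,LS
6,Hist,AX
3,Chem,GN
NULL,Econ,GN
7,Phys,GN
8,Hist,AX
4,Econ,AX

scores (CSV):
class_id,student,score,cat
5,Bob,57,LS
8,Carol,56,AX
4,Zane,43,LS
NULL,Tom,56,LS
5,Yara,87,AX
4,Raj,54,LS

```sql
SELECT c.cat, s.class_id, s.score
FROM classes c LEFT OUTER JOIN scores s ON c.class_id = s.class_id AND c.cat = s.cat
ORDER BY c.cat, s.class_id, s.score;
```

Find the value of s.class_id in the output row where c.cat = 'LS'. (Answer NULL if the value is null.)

NULL

LEFT JOIN keeps every row from `classes`; unmatched rows get NULL for `scores`'s columns.
Matching on c.class_id = s.class_id AND c.cat = s.cat. A NULL in a compared column never satisfies the condition.
- c row (class_id=8, cat=GN): no match → kept, s columns NULL.
- c row (class_id=7, cat=GN): no match → kept, s columns NULL.
- c row (class_id=7, cat=LS): no match → kept, s columns NULL.
- c row (class_id=6, cat=AX): no match → kept, s columns NULL.
- c row (class_id=3, cat=GN): no match → kept, s columns NULL.
- c row (class_id=NULL, cat=GN): no match → kept, s columns NULL.
- c row (class_id=7, cat=GN): no match → kept, s columns NULL.
- c row (class_id=8, cat=AX): matches 1 s row(s) → 1 output row(s).
- c row (class_id=4, cat=AX): no match → kept, s columns NULL.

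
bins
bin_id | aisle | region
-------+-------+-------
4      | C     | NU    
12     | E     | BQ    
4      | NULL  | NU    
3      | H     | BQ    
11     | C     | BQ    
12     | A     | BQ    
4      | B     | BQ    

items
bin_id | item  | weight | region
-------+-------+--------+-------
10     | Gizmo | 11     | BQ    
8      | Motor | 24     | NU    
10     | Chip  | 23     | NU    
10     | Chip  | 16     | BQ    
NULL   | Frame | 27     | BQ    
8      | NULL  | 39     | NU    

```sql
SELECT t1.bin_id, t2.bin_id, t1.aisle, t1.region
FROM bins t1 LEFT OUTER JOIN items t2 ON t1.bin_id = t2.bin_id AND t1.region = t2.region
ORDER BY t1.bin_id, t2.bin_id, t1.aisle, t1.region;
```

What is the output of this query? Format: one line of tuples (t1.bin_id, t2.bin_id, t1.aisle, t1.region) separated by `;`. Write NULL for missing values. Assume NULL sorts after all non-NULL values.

LEFT JOIN keeps every row from `bins`; unmatched rows get NULL for `items`'s columns.
Matching on t1.bin_id = t2.bin_id AND t1.region = t2.region. A NULL in a compared column never satisfies the condition.
- t1[0] bin_id=4, region=NU → no match; kept with NULLs on the t2 side.
- t1[1] bin_id=12, region=BQ → no match; kept with NULLs on the t2 side.
- t1[2] bin_id=4, region=NU → no match; kept with NULLs on the t2 side.
- t1[3] bin_id=3, region=BQ → no match; kept with NULLs on the t2 side.
- t1[4] bin_id=11, region=BQ → no match; kept with NULLs on the t2 side.
- t1[5] bin_id=12, region=BQ → no match; kept with NULLs on the t2 side.
- t1[6] bin_id=4, region=BQ → no match; kept with NULLs on the t2 side.
After projecting and ordering:
t1.bin_id | t2.bin_id | t1.aisle | t1.region
3 | NULL | H | BQ
4 | NULL | B | BQ
4 | NULL | C | NU
4 | NULL | NULL | NU
11 | NULL | C | BQ
12 | NULL | A | BQ
12 | NULL | E | BQ

(3, NULL, H, BQ); (4, NULL, B, BQ); (4, NULL, C, NU); (4, NULL, NULL, NU); (11, NULL, C, BQ); (12, NULL, A, BQ); (12, NULL, E, BQ)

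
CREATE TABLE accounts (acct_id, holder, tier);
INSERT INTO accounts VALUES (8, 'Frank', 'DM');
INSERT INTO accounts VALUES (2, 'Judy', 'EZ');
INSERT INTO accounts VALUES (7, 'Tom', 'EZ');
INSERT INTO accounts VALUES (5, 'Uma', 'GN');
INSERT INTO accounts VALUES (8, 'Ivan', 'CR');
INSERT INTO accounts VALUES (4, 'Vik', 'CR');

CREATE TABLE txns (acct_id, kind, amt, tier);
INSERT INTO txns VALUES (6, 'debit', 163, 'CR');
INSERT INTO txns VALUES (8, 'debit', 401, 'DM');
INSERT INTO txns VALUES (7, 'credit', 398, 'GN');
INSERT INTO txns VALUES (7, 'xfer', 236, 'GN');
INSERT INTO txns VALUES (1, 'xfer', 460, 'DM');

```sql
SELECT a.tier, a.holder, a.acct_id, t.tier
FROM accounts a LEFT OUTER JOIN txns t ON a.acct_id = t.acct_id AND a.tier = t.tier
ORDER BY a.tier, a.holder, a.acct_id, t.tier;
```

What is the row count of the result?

6

LEFT JOIN keeps every row from `accounts`; unmatched rows get NULL for `txns`'s columns.
Matching on a.acct_id = t.acct_id AND a.tier = t.tier.
- a[0] acct_id=8, tier=DM → 1 match(es) in t → 1 row(s).
- a[1] acct_id=2, tier=EZ → no match; kept with NULLs on the t side.
- a[2] acct_id=7, tier=EZ → no match; kept with NULLs on the t side.
- a[3] acct_id=5, tier=GN → no match; kept with NULLs on the t side.
- a[4] acct_id=8, tier=CR → no match; kept with NULLs on the t side.
- a[5] acct_id=4, tier=CR → no match; kept with NULLs on the t side.
Total: 1 matched + 5 padded = 6 rows.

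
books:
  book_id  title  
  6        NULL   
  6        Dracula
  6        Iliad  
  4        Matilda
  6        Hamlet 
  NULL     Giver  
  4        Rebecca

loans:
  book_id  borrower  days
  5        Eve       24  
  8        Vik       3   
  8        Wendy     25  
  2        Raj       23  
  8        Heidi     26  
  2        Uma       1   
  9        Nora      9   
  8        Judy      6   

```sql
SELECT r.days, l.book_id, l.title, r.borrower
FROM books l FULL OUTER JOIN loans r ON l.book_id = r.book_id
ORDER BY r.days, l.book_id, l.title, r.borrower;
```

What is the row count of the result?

FULL OUTER JOIN keeps every row from both sides; unmatched rows get NULL for the other side's columns.
Matching on l.book_id = r.book_id. A NULL in a compared column never satisfies the condition.
- l row (book_id=6): no match → kept, r columns NULL.
- l row (book_id=6): no match → kept, r columns NULL.
- l row (book_id=6): no match → kept, r columns NULL.
- l row (book_id=4): no match → kept, r columns NULL.
- l row (book_id=6): no match → kept, r columns NULL.
- l row (book_id=NULL): no match → kept, r columns NULL.
- l row (book_id=4): no match → kept, r columns NULL.
- plus 8 unmatched r row(s), each kept with NULL l columns.
Total: 0 matched + 15 padded = 15 rows.

15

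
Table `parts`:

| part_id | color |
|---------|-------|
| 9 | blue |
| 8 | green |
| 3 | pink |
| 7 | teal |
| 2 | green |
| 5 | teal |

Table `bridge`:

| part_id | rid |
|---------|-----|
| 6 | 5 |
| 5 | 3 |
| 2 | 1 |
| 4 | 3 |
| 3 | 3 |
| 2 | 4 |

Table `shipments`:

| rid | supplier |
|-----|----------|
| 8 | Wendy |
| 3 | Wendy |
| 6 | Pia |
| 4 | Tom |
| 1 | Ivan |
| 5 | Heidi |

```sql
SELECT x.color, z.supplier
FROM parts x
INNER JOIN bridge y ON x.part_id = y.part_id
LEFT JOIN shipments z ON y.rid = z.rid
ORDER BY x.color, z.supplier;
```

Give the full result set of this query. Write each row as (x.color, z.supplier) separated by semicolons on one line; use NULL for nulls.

Step 1 — x INNER JOIN y on part_id → 4 row(s).
Then LEFT JOIN `shipments z` on rid: each of those 4 rows is kept; rows whose y.rid has no match in z get NULL for z's columns.

(green, Ivan); (green, Tom); (pink, Wendy); (teal, Wendy)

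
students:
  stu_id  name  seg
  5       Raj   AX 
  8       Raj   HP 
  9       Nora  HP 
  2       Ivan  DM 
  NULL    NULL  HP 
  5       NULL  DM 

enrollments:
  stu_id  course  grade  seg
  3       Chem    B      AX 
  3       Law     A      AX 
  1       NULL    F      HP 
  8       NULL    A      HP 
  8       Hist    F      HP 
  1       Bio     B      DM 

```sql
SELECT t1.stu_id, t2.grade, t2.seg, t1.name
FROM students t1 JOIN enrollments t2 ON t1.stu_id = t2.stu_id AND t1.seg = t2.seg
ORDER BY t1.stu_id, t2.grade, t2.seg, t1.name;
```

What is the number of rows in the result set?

INNER JOIN keeps only pairs where the ON condition holds.
Matching on t1.stu_id = t2.stu_id AND t1.seg = t2.seg. A NULL in a compared column never satisfies the condition.
- t1 (stu_id=5, seg=AX) has no partner → excluded.
- t1 (stu_id=8, seg=HP) pairs with 2 row(s) of t2.
- t1 (stu_id=9, seg=HP) has no partner → excluded.
- t1 (stu_id=2, seg=DM) has no partner → excluded.
- t1 (stu_id=NULL, seg=HP) has no partner → excluded.
- t1 (stu_id=5, seg=DM) has no partner → excluded.
Total: 2 rows.

2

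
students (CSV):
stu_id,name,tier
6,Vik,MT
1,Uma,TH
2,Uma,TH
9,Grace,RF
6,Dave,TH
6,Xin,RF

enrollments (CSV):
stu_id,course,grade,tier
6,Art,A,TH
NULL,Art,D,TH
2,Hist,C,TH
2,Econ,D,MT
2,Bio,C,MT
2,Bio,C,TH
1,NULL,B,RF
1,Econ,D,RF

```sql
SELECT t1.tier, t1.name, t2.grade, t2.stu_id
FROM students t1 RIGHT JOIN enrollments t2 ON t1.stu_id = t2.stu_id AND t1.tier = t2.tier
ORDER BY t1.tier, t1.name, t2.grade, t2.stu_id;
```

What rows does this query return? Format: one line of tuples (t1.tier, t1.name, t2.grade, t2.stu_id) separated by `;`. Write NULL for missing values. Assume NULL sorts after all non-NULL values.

(TH, Dave, A, 6); (TH, Uma, C, 2); (TH, Uma, C, 2); (NULL, NULL, B, 1); (NULL, NULL, C, 2); (NULL, NULL, D, 1); (NULL, NULL, D, 2); (NULL, NULL, D, NULL)

RIGHT JOIN keeps every row from `enrollments`; unmatched rows get NULL for `students`'s columns.
Matching on t1.stu_id = t2.stu_id AND t1.tier = t2.tier. A NULL in a compared column never satisfies the condition.
- stu_id=6, tier=MT: no matching t2 row.
- stu_id=1, tier=TH: no matching t2 row.
- stu_id=2, tier=TH: 2 matching t2 row(s), so 2 row(s) emitted.
- stu_id=9, tier=RF: no matching t2 row.
- stu_id=6, tier=TH: 1 matching t2 row(s), so 1 row(s) emitted.
- stu_id=6, tier=RF: no matching t2 row.
- 5 t2 row(s) had no t1 match → kept, t1 columns NULL.
After projecting and ordering:
t1.tier | t1.name | t2.grade | t2.stu_id
TH | Dave | A | 6
TH | Uma | C | 2
TH | Uma | C | 2
NULL | NULL | B | 1
NULL | NULL | C | 2
NULL | NULL | D | 1
NULL | NULL | D | 2
NULL | NULL | D | NULL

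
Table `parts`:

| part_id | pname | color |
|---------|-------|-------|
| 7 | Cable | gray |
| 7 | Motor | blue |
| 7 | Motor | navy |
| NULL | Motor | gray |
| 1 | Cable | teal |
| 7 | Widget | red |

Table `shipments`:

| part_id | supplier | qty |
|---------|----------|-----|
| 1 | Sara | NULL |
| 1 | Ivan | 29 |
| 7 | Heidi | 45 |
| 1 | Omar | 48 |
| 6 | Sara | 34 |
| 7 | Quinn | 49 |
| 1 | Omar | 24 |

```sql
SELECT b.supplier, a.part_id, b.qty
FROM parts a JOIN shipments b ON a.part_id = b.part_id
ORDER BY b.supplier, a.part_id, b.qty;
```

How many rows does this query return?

12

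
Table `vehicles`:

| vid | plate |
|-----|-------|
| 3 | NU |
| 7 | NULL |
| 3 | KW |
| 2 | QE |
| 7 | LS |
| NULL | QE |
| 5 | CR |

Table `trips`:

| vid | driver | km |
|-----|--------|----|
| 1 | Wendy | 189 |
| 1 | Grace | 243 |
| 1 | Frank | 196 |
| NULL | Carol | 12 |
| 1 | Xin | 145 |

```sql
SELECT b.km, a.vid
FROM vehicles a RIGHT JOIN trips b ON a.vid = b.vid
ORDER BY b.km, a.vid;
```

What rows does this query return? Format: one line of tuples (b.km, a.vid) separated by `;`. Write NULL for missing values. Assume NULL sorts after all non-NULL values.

RIGHT JOIN keeps every row from `trips`; unmatched rows get NULL for `vehicles`'s columns.
Matching on a.vid = b.vid. A NULL in a compared column never satisfies the condition.
- a row (vid=3): no match.
- a row (vid=7): no match.
- a row (vid=3): no match.
- a row (vid=2): no match.
- a row (vid=7): no match.
- a row (vid=NULL): no match.
- a row (vid=5): no match.
- 5 b row(s) had no a match → kept, a columns NULL.
After projecting and ordering:
b.km | a.vid
12 | NULL
145 | NULL
189 | NULL
196 | NULL
243 | NULL

(12, NULL); (145, NULL); (189, NULL); (196, NULL); (243, NULL)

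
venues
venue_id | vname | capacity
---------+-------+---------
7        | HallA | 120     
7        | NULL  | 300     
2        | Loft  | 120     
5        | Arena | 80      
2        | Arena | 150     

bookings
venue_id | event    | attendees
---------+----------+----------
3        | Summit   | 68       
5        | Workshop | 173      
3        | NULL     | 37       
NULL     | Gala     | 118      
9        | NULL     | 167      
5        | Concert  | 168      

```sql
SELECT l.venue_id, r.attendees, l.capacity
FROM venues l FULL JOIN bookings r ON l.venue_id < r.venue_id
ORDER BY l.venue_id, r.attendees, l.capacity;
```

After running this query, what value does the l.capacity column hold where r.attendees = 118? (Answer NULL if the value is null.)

NULL

FULL OUTER JOIN keeps every row from both sides; unmatched rows get NULL for the other side's columns.
Matching on l.venue_id < r.venue_id. A NULL in a compared column never satisfies the condition.
Matched pairs: 13; unmatched l rows kept: 0; unmatched r rows kept: 1.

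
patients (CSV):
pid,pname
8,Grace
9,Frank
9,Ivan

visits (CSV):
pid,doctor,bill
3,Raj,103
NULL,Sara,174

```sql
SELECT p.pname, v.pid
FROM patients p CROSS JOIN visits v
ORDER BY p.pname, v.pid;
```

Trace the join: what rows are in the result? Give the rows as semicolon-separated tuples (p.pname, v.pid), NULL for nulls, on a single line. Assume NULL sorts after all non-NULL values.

CROSS JOIN pairs every row of `patients` with every row of `visits`: 3 × 2 = 6 rows.
After projecting and ordering:
p.pname | v.pid
Frank | 3
Frank | NULL
Grace | 3
Grace | NULL
Ivan | 3
Ivan | NULL

(Frank, 3); (Frank, NULL); (Grace, 3); (Grace, NULL); (Ivan, 3); (Ivan, NULL)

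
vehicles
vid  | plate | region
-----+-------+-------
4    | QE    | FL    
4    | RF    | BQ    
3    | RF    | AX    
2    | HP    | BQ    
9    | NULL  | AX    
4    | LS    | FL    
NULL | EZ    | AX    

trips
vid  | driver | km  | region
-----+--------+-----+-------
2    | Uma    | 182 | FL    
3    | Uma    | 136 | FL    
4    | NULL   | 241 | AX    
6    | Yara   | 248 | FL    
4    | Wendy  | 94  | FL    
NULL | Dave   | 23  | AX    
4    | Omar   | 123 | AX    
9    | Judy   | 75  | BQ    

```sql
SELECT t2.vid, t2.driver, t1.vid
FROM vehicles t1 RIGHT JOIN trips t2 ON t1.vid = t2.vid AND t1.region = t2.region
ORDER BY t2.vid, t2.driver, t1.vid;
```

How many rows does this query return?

RIGHT JOIN keeps every row from `trips`; unmatched rows get NULL for `vehicles`'s columns.
Matching on t1.vid = t2.vid AND t1.region = t2.region. A NULL in a compared column never satisfies the condition.
Matched pairs: 2; unmatched t2 rows kept: 7.
Total: 2 matched + 7 padded = 9 rows.

9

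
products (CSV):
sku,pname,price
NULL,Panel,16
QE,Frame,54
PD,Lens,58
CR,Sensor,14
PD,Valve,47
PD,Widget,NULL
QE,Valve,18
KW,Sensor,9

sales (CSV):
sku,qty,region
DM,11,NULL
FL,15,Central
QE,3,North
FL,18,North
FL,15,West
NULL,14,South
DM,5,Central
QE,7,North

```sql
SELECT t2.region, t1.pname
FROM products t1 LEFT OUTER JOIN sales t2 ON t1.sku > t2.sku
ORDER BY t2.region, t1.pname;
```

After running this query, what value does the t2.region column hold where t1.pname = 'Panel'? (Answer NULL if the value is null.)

NULL

LEFT JOIN keeps every row from `products`; unmatched rows get NULL for `sales`'s columns.
Matching on t1.sku > t2.sku. A NULL in a compared column never satisfies the condition.
Matched pairs: 30; unmatched t1 rows kept: 2.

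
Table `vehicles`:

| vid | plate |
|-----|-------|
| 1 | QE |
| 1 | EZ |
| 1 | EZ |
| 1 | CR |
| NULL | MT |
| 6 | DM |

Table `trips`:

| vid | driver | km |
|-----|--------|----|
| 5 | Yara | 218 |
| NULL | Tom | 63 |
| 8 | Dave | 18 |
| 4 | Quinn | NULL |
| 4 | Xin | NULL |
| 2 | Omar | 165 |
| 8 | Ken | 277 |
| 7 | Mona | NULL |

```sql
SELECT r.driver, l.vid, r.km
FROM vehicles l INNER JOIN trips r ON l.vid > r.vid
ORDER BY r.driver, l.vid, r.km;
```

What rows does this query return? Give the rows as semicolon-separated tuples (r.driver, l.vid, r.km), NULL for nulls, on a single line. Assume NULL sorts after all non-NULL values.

INNER JOIN keeps only pairs where the ON condition holds.
Matching on l.vid > r.vid. A NULL in a compared column never satisfies the condition.
- l (vid=1) has no partner → excluded.
- l (vid=1) has no partner → excluded.
- l (vid=1) has no partner → excluded.
- l (vid=1) has no partner → excluded.
- l (vid=NULL) has no partner → excluded.
- l (vid=6) pairs with 4 row(s) of r.
After projecting and ordering:
r.driver | l.vid | r.km
Omar | 6 | 165
Quinn | 6 | NULL
Xin | 6 | NULL
Yara | 6 | 218

(Omar, 6, 165); (Quinn, 6, NULL); (Xin, 6, NULL); (Yara, 6, 218)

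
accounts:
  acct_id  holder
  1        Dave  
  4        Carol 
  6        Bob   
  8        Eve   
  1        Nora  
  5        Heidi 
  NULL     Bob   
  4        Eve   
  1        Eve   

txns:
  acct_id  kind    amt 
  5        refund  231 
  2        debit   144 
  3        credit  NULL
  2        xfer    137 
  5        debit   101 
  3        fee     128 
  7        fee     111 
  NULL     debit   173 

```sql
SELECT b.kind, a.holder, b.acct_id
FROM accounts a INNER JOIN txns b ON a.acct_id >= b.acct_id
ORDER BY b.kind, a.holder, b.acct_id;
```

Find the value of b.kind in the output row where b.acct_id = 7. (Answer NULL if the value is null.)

INNER JOIN keeps only pairs where the ON condition holds.
Matching on a.acct_id >= b.acct_id. A NULL in a compared column never satisfies the condition.
- a row (acct_id=1): no match → dropped.
- a row (acct_id=4): matches 4 b row(s) → 4 output row(s).
- a row (acct_id=6): matches 6 b row(s) → 6 output row(s).
- a row (acct_id=8): matches 7 b row(s) → 7 output row(s).
- a row (acct_id=1): no match → dropped.
- a row (acct_id=5): matches 6 b row(s) → 6 output row(s).
- a row (acct_id=NULL): no match → dropped.
- a row (acct_id=4): matches 4 b row(s) → 4 output row(s).
- a row (acct_id=1): no match → dropped.

fee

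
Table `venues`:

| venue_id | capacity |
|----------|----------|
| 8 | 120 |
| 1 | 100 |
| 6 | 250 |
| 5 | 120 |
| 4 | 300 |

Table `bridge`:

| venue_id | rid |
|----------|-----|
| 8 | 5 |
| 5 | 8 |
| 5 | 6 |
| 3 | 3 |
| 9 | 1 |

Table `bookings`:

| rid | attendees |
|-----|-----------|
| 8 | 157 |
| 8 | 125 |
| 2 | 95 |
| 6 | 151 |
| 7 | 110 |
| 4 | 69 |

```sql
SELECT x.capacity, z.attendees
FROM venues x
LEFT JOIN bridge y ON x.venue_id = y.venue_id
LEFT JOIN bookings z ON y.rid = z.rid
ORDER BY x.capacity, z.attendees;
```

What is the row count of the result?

7

Joins associate left-to-right: venues LEFT JOIN bridge on venue_id gives 6 intermediate row(s).
Then LEFT JOIN `bookings z` on rid: each of those 6 rows is kept; rows whose y.rid has no match in z get NULL for z's columns.
Result: 7 row(s).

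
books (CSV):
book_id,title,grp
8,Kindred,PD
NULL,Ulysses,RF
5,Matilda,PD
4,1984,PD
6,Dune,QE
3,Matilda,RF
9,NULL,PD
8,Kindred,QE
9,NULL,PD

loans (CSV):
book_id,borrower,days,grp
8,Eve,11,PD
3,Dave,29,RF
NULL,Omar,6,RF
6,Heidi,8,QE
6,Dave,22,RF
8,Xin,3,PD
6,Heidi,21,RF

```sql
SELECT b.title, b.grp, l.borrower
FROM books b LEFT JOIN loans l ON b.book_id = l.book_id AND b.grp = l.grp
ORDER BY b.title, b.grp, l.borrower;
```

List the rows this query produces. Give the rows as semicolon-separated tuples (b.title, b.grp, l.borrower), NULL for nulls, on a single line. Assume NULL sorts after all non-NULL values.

(1984, PD, NULL); (Dune, QE, Heidi); (Kindred, PD, Eve); (Kindred, PD, Xin); (Kindred, QE, NULL); (Matilda, PD, NULL); (Matilda, RF, Dave); (Ulysses, RF, NULL); (NULL, PD, NULL); (NULL, PD, NULL)

LEFT JOIN keeps every row from `books`; unmatched rows get NULL for `loans`'s columns.
Matching on b.book_id = l.book_id AND b.grp = l.grp. A NULL in a compared column never satisfies the condition.
Matched pairs: 4; unmatched b rows kept: 6.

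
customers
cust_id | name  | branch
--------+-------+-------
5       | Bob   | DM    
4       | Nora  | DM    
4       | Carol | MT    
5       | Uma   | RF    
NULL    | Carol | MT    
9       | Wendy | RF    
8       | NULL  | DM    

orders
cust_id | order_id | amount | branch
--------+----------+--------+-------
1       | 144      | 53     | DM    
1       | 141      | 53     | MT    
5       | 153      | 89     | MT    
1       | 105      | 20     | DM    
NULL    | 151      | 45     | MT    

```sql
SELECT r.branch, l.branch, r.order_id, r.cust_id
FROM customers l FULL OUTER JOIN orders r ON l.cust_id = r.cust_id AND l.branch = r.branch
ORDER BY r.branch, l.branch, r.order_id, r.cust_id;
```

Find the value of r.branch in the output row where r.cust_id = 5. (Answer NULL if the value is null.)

MT

FULL OUTER JOIN keeps every row from both sides; unmatched rows get NULL for the other side's columns.
Matching on l.cust_id = r.cust_id AND l.branch = r.branch. A NULL in a compared column never satisfies the condition.
- l (cust_id=5, branch=DM) has no partner → padded with NULL.
- l (cust_id=4, branch=DM) has no partner → padded with NULL.
- l (cust_id=4, branch=MT) has no partner → padded with NULL.
- l (cust_id=5, branch=RF) has no partner → padded with NULL.
- l (cust_id=NULL, branch=MT) has no partner → padded with NULL.
- l (cust_id=9, branch=RF) has no partner → padded with NULL.
- l (cust_id=8, branch=DM) has no partner → padded with NULL.
- 5 r row(s) had no l match → kept, l columns NULL.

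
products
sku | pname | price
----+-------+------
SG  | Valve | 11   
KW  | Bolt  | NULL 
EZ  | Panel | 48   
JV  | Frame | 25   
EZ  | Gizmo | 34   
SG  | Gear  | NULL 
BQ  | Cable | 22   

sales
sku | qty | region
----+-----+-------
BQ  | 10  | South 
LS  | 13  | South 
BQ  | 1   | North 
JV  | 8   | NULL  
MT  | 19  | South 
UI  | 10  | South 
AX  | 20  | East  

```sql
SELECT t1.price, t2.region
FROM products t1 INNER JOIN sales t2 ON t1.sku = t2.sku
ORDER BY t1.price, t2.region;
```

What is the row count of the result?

INNER JOIN keeps only pairs where the ON condition holds.
Matching on t1.sku = t2.sku.
Matched pairs: 3.
Total: 3 rows.

3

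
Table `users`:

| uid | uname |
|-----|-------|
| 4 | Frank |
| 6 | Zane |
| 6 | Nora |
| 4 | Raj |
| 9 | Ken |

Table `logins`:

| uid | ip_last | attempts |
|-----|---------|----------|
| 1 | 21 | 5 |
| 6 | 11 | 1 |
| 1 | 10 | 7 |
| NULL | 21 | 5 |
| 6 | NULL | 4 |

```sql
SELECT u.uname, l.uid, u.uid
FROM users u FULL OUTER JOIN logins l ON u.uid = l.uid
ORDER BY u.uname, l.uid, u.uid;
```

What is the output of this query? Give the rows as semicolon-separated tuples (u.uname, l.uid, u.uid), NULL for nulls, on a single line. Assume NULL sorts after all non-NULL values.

(Frank, NULL, 4); (Ken, NULL, 9); (Nora, 6, 6); (Nora, 6, 6); (Raj, NULL, 4); (Zane, 6, 6); (Zane, 6, 6); (NULL, 1, NULL); (NULL, 1, NULL); (NULL, NULL, NULL)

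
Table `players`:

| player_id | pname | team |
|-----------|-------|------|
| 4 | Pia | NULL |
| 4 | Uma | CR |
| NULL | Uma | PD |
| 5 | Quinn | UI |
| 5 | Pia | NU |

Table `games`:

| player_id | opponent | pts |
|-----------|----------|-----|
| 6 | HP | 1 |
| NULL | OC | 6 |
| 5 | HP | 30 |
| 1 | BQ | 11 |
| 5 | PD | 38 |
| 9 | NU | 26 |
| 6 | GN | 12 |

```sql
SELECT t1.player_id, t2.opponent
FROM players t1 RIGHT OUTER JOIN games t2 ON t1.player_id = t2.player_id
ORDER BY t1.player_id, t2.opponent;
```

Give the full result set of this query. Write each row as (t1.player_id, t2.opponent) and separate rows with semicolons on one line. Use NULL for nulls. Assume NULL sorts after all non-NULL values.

RIGHT JOIN keeps every row from `games`; unmatched rows get NULL for `players`'s columns.
Matching on t1.player_id = t2.player_id. A NULL in a compared column never satisfies the condition.
- t1 (player_id=4) has no partner in t2.
- t1 (player_id=4) has no partner in t2.
- t1 (player_id=NULL) has no partner in t2.
- t1 (player_id=5) pairs with 2 row(s) of t2.
- t1 (player_id=5) pairs with 2 row(s) of t2.
- 5 row(s) from t2 found no t1 partner → padded with NULL.
After projecting and ordering:
t1.player_id | t2.opponent
5 | HP
5 | HP
5 | PD
5 | PD
NULL | BQ
NULL | GN
NULL | HP
NULL | NU
NULL | OC

(5, HP); (5, HP); (5, PD); (5, PD); (NULL, BQ); (NULL, GN); (NULL, HP); (NULL, NU); (NULL, OC)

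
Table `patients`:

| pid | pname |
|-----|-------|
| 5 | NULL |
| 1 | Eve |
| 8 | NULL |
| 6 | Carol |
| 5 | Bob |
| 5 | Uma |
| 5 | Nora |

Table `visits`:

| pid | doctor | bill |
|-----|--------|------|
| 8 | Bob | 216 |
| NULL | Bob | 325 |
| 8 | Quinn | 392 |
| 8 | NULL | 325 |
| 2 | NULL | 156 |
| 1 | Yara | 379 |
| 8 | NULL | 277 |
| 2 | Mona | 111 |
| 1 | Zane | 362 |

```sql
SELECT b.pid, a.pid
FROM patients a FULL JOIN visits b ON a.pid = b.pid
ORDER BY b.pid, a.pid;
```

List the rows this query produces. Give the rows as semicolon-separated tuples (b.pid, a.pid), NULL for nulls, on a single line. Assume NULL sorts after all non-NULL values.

(1, 1); (1, 1); (2, NULL); (2, NULL); (8, 8); (8, 8); (8, 8); (8, 8); (NULL, 5); (NULL, 5); (NULL, 5); (NULL, 5); (NULL, 6); (NULL, NULL)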